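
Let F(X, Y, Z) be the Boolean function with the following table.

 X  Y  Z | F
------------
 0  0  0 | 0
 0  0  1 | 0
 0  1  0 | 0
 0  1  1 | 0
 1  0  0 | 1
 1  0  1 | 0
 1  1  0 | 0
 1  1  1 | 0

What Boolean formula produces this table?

F(X, Y, Z) = (X ∧ ¬Y) ∧ ¬Z

F is 1 on exactly one input, (1,0,0), whose minterm is X·¬Y·¬Z. So F is just that conjunction.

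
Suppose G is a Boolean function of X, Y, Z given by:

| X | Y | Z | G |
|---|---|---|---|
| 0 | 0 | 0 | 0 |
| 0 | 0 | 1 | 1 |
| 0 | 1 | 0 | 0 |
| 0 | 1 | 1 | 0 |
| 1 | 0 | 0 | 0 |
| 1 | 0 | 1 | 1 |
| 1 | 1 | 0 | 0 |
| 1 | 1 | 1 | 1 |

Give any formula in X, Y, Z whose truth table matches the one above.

Collect the rows where G=1 — (0,0,1), (1,0,1), (1,1,1) — and write one minterm per row: ¬X·¬Y·Z, X·¬Y·Z, X·Y·Z. Their union (logical OR) reproduces the table exactly.

G(X, Y, Z) = (((~X & ~Y) & Z) | ((X & ~Y) & Z)) | ((X & Y) & Z)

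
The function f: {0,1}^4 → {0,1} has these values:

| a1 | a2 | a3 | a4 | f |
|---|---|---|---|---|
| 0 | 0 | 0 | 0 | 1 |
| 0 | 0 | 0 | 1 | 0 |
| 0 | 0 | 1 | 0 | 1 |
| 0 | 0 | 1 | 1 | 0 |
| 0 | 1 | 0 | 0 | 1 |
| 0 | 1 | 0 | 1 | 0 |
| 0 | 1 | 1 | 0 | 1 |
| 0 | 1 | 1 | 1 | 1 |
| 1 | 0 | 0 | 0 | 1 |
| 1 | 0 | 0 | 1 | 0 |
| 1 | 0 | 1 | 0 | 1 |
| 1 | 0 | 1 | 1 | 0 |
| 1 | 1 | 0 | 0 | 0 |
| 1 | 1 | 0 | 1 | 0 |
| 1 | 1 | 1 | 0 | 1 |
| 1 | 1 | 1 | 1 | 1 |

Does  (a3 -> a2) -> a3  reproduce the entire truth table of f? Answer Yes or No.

Evaluate (a3 -> a2) -> a3 on each row and compare to f:
  a1=0, a2=0, a3=0, a4=0: formula gives 0, but f = 1 ✗
Since they disagree at (0,0,0,0), the expression is not a correct formula for f.

No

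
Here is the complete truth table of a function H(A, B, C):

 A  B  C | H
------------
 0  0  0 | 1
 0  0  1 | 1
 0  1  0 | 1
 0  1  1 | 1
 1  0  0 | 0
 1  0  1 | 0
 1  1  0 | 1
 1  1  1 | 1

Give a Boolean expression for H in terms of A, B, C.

H(A, B, C) = NOT (((A AND NOT B) AND NOT C) OR ((A AND NOT B) AND C))

The 0-rows are (1,0,0), (1,0,1). Take each as a conjunction (A·¬B·¬C, A·¬B·C), form their disjunction, and complement — that gives a formula that is 1 everywhere H is.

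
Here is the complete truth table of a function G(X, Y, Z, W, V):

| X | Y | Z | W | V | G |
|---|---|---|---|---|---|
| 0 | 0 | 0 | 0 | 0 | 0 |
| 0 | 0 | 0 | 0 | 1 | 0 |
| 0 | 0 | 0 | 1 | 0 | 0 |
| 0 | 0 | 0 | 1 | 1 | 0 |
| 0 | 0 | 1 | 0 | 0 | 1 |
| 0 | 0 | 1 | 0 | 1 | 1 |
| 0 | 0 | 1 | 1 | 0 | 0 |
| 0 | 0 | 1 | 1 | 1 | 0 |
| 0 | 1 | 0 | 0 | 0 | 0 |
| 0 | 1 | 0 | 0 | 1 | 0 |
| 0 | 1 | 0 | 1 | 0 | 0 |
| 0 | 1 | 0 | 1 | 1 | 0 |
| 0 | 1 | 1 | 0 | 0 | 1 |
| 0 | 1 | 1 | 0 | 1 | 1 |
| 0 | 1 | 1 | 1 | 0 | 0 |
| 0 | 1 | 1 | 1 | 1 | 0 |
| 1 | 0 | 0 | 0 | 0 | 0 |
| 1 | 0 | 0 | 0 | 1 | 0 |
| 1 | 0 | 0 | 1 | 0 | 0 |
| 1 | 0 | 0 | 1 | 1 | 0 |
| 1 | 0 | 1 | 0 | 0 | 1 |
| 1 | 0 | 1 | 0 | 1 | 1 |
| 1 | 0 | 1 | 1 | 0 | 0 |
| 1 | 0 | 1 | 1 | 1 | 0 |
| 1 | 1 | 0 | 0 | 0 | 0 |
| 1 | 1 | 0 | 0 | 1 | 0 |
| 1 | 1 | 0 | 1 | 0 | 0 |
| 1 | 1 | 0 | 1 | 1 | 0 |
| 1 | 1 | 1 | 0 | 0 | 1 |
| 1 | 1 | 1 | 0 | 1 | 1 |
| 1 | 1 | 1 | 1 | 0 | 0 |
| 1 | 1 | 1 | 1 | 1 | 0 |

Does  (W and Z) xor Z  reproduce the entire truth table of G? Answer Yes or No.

Yes

Evaluate (W and Z) xor Z on each row and compare to G:
  X=0, Y=0, Z=0, W=0, V=0: formula gives 0, G = 0 ✓
  X=0, Y=0, Z=0, W=0, V=1: formula gives 0, G = 0 ✓
  X=0, Y=0, Z=0, W=1, V=0: formula gives 0, G = 0 ✓
  X=0, Y=0, Z=0, W=1, V=1: formula gives 0, G = 0 ✓
  …and likewise for the remaining 28 rows.
All 32 rows match — the expression computes G exactly.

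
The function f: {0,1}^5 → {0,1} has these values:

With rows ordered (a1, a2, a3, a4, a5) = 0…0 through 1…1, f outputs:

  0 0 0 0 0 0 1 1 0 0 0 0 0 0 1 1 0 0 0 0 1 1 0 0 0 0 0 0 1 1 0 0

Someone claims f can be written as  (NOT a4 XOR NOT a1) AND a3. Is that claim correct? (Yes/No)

Yes

Evaluate (NOT a4 XOR NOT a1) AND a3 on each row and compare to f:
  a1=0, a2=0, a3=0, a4=0, a5=0: formula gives 0, f = 0 ✓
  a1=0, a2=0, a3=0, a4=0, a5=1: formula gives 0, f = 0 ✓
  a1=0, a2=0, a3=0, a4=1, a5=0: formula gives 0, f = 0 ✓
  a1=0, a2=0, a3=0, a4=1, a5=1: formula gives 0, f = 0 ✓
  …and likewise for the remaining 28 rows.
Every row agrees, so the formula is equivalent.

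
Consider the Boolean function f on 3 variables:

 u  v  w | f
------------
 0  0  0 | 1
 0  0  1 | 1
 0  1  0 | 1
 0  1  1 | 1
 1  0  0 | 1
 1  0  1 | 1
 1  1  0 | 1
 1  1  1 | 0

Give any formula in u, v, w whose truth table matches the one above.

f(u, v, w) = NOT ((u AND v) AND w)

The output is 0 only when every input is 1 — NAND of all inputs.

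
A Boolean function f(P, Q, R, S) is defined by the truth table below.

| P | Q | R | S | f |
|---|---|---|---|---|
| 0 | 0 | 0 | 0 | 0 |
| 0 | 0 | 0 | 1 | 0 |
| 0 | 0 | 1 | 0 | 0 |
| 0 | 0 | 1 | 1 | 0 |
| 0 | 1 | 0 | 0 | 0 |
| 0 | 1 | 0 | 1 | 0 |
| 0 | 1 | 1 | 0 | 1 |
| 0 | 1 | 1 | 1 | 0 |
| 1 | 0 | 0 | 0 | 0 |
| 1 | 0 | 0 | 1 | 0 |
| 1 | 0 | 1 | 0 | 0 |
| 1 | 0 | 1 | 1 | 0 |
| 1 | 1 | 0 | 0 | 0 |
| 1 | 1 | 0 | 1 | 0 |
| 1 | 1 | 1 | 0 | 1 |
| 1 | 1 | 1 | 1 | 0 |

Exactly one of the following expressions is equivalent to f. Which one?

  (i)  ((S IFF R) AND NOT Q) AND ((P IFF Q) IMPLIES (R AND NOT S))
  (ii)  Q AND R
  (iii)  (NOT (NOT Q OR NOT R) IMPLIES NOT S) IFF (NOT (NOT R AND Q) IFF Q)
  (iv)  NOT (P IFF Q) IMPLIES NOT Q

iii

(i): at (0,1,1,0) it gives 0, but f = 1 — eliminated.
(ii): at (0,1,1,1) it gives 1, but f = 0 — eliminated.
(iv): at (0,0,0,0) it gives 1, but f = 0 — eliminated.
Only (iii) survives; checking it on all 16 rows confirms it matches f.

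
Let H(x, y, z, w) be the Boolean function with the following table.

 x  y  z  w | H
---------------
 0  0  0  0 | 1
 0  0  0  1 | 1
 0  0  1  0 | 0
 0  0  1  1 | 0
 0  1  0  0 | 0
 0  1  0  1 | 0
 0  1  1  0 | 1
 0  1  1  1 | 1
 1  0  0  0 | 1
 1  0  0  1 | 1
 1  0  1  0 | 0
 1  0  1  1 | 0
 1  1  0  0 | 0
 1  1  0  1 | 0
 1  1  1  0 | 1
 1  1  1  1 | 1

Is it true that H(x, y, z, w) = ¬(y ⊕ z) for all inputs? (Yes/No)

Check the formula against H row by row:
  x=0, y=0, z=0, w=0: formula gives 1, H = 1 ✓
  x=0, y=0, z=0, w=1: formula gives 1, H = 1 ✓
  x=0, y=0, z=1, w=0: formula gives 0, H = 0 ✓
  x=0, y=0, z=1, w=1: formula gives 0, H = 0 ✓
  … (the remaining 12 rows also agree.)
All 16 rows match — the expression computes H exactly.

Yes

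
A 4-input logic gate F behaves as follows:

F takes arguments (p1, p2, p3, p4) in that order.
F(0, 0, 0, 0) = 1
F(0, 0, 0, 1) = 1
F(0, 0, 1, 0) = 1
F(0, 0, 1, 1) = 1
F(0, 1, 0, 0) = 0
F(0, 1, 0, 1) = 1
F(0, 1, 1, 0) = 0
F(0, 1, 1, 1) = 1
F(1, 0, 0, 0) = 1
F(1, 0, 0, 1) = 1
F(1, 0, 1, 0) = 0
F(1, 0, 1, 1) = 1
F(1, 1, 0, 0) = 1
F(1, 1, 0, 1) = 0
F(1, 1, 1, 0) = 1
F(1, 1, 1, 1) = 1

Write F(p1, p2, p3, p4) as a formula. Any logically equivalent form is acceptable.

The 0-rows are (0,1,0,0), (0,1,1,0), (1,0,1,0), (1,1,0,1). Take each as a conjunction (¬p1·p2·¬p3·¬p4, ¬p1·p2·p3·¬p4, p1·¬p2·p3·¬p4, p1·p2·¬p3·p4), form their disjunction, and complement — that gives a formula that is 1 everywhere F is.

F(p1, p2, p3, p4) = ~((((((~p1 & p2) & ~p3) & ~p4) | (((~p1 & p2) & p3) & ~p4)) | (((p1 & ~p2) & p3) & ~p4)) | (((p1 & p2) & ~p3) & p4))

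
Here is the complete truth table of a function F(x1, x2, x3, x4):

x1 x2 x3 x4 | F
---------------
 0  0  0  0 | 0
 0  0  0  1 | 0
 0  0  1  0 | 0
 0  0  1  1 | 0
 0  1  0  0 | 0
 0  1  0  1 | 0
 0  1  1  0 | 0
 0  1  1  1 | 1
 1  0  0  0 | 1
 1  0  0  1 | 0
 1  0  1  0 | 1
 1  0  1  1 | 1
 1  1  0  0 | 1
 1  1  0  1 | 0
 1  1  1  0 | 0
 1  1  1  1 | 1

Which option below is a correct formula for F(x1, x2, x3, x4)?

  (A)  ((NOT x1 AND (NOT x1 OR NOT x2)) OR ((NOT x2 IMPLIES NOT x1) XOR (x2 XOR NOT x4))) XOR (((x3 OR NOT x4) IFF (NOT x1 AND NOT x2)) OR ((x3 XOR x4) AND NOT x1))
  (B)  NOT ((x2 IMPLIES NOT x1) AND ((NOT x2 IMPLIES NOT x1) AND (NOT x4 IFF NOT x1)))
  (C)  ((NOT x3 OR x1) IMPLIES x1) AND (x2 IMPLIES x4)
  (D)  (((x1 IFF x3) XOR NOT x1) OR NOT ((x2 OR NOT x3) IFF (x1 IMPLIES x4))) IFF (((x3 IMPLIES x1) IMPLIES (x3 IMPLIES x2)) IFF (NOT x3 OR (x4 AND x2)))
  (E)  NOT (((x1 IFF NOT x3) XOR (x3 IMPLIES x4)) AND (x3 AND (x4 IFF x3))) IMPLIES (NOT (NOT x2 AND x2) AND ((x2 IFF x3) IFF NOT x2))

(A): at (0,1,0,0) it gives 1, but F = 0 — eliminated.
(B): at (0,0,0,1) it gives 1, but F = 0 — eliminated.
(C): at (0,0,1,0) it gives 1, but F = 0 — eliminated.
(E): at (0,0,0,0) it gives 1, but F = 0 — eliminated.
Only (D) survives; checking it on all 16 rows confirms it matches F.

D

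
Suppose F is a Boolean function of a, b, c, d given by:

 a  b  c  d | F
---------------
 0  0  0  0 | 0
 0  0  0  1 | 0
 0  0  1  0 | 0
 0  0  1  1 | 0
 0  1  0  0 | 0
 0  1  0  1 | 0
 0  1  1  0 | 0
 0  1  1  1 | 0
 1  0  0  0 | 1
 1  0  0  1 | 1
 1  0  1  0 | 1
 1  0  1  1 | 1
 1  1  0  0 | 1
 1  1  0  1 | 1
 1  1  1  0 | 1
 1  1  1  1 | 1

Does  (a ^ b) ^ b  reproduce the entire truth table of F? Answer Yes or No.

Evaluate (a ^ b) ^ b on each row and compare to F:
  a=0, b=0, c=0, d=0: formula gives 0, F = 0 ✓
  a=0, b=0, c=0, d=1: formula gives 0, F = 0 ✓
  a=0, b=0, c=1, d=0: formula gives 0, F = 0 ✓
  a=0, b=0, c=1, d=1: formula gives 0, F = 0 ✓
  … (the remaining 12 rows also agree.)
No disagreement on any input; they are logically equivalent.

Yes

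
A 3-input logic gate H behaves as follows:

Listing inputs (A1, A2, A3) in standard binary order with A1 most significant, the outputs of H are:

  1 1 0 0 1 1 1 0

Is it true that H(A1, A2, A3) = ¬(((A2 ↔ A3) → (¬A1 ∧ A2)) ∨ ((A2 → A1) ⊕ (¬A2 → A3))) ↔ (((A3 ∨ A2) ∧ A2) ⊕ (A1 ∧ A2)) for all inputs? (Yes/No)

Check the formula against H row by row:
  A1=0, A2=0, A3=0: formula gives 1, H = 1 ✓
  A1=0, A2=0, A3=1: formula gives 1, H = 1 ✓
  A1=0, A2=1, A3=0: formula gives 0, H = 0 ✓
  A1=0, A2=1, A3=1: formula gives 0, H = 0 ✓
  A1=1, A2=0, A3=0: formula gives 1, H = 1 ✓
  …and likewise for the remaining 3 rows.
All 8 rows match — the expression computes H exactly.

Yes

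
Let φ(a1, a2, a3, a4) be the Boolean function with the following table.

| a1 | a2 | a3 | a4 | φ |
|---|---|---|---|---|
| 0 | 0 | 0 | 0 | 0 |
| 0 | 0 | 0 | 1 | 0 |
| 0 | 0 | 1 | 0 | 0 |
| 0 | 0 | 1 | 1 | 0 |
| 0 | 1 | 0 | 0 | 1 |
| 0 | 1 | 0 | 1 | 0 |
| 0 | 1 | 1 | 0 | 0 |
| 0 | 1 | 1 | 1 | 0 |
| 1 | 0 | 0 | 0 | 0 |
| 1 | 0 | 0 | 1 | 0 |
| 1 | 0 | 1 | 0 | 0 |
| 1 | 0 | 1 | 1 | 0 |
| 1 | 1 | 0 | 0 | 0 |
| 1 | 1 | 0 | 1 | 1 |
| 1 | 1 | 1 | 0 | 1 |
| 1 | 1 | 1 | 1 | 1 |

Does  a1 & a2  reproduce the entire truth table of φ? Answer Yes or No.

No

Test each input against both φ and the formula:
  a1=0, a2=0, a3=0, a4=0: formula gives 0, φ = 0 ✓
  a1=0, a2=0, a3=0, a4=1: formula gives 0, φ = 0 ✓
  a1=0, a2=0, a3=1, a4=0: formula gives 0, φ = 0 ✓
  a1=0, a2=0, a3=1, a4=1: formula gives 0, φ = 0 ✓
  a1=0, a2=1, a3=0, a4=0: formula gives 0, but φ = 1 ✗
Since they disagree at (0,1,0,0), the expression is not a correct formula for φ.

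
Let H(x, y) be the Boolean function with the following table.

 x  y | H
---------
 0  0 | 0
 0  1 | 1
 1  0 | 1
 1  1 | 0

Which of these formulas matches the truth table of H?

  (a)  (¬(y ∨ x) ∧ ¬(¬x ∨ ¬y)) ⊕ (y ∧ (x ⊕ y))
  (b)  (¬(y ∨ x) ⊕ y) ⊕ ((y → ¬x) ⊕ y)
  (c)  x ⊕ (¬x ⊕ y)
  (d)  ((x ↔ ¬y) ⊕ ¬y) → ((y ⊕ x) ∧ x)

(a) disagrees with H on (1,0) (formula → 0, table → 1); rule it out.
(c) disagrees with H on (0,0) (formula → 1, table → 0); rule it out.
(d) disagrees with H on (0,1) (formula → 0, table → 1); rule it out.
(b) is the remaining candidate, and it agrees with H on all 4 inputs.

b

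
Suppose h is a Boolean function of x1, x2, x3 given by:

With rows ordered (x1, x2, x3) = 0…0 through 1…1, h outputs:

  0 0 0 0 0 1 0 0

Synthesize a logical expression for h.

h is 1 on exactly one input, (1,0,1), whose minterm is x1·¬x2·x3. So h is just that conjunction.

h(x1, x2, x3) = (x1 & ~x2) & x3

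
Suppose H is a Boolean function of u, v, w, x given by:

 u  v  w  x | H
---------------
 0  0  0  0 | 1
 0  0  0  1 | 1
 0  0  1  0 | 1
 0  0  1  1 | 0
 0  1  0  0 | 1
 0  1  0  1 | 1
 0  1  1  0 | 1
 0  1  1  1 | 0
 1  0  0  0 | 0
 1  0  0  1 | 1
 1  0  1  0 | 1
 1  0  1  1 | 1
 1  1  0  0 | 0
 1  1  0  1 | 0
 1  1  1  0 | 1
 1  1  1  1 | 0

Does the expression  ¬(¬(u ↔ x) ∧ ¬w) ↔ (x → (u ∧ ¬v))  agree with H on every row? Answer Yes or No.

Check the formula against H row by row:
  u=0, v=0, w=0, x=0: formula gives 1, H = 1 ✓
  u=0, v=0, w=0, x=1: formula gives 1, H = 1 ✓
  u=0, v=0, w=1, x=0: formula gives 1, H = 1 ✓
  u=0, v=0, w=1, x=1: formula gives 0, H = 0 ✓
  …and likewise for the remaining 12 rows.
No disagreement on any input; they are logically equivalent.

Yes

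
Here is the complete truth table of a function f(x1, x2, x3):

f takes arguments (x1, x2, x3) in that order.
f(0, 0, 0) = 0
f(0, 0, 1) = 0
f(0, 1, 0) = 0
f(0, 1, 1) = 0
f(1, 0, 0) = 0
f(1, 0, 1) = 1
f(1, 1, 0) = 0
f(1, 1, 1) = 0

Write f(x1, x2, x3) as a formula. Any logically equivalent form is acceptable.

f(x1, x2, x3) = (x1 · x2') · x3

f is 1 on exactly one input, (1,0,1), whose minterm is x1·¬x2·x3. So f is just that conjunction.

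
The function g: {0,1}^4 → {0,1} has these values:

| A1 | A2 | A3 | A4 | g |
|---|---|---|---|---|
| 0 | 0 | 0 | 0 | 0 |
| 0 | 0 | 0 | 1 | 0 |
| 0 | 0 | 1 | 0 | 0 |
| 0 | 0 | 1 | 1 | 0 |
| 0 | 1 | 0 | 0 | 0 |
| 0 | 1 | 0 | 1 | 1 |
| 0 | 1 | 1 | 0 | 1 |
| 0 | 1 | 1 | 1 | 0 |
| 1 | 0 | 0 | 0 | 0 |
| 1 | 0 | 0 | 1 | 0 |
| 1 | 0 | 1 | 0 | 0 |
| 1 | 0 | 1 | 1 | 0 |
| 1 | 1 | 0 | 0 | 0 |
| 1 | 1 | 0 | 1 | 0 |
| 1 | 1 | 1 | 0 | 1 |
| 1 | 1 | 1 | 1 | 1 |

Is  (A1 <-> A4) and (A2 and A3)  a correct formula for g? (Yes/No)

No

Check the formula against g row by row:
  A1=0, A2=0, A3=0, A4=0: formula gives 0, g = 0 ✓
  A1=0, A2=0, A3=0, A4=1: formula gives 0, g = 0 ✓
  A1=0, A2=0, A3=1, A4=0: formula gives 0, g = 0 ✓
  A1=0, A2=0, A3=1, A4=1: formula gives 0, g = 0 ✓
  …
  A1=0, A2=1, A3=0, A4=1: formula gives 0, but g = 1 ✗
A single disagreement suffices: at (0,1,0,1) they differ, so the formula does not compute g.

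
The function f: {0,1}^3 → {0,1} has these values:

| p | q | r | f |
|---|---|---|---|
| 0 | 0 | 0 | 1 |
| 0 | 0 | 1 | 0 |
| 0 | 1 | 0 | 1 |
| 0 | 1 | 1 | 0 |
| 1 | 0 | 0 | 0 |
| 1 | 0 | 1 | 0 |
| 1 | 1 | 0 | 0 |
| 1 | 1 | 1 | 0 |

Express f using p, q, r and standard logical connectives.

f(p, q, r) = ((p' · q') · r') + ((p' · q) · r')

The 1-rows are (0,0,0), (0,1,0). Each contributes one minterm — ¬p·¬q·¬r; ¬p·q·¬r — and their disjunction is a sum-of-products form of f.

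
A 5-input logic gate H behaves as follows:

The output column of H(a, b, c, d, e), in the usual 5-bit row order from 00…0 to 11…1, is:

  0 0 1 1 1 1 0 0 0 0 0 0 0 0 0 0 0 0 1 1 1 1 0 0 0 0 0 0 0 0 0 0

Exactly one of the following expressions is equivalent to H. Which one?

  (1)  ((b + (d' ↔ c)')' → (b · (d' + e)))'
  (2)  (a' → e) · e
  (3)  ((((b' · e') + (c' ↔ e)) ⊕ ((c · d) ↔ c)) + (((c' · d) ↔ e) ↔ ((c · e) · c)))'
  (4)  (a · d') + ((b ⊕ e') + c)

(2) fails at (0,0,0,0,1): the formula yields 1, H is 0.
(3) fails at (0,0,0,0,0): the formula yields 1, H is 0.
(4) fails at (0,0,0,0,0): the formula yields 1, H is 0.
(1) is the remaining candidate, and it agrees with H on all 32 inputs.

1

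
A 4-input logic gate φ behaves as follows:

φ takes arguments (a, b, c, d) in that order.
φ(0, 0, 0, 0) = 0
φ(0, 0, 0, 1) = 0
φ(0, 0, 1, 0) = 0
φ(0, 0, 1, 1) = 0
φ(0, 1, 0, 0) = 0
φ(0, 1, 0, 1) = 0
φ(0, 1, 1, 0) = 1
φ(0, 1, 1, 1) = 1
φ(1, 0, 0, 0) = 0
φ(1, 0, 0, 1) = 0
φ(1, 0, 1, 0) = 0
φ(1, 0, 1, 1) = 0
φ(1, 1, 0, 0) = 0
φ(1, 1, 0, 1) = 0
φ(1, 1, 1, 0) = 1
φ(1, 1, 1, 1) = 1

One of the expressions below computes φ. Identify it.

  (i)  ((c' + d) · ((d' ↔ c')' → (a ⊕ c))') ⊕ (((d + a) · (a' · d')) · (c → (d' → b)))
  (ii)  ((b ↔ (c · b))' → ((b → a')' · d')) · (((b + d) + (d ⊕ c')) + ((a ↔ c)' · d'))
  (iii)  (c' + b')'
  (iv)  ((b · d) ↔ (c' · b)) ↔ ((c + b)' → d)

(i): at (0,0,0,1) it gives 1, but φ = 0 — eliminated.
(ii): at (0,0,0,0) it gives 1, but φ = 0 — eliminated.
(iv): at (0,0,0,1) it gives 1, but φ = 0 — eliminated.
That leaves (iii). Evaluating it on every row reproduces the table of φ exactly.

iii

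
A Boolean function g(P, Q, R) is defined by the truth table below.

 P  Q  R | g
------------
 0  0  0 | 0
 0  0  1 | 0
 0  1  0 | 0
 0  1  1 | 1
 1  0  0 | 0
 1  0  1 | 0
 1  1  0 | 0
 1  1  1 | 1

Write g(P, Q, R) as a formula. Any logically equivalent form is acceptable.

Collect the rows where g=1 — (0,1,1), (1,1,1) — and write one minterm per row: ¬P·Q·R, P·Q·R. Their union (logical OR) reproduces the table exactly.

g(P, Q, R) = ((~P & Q) & R) | ((P & Q) & R)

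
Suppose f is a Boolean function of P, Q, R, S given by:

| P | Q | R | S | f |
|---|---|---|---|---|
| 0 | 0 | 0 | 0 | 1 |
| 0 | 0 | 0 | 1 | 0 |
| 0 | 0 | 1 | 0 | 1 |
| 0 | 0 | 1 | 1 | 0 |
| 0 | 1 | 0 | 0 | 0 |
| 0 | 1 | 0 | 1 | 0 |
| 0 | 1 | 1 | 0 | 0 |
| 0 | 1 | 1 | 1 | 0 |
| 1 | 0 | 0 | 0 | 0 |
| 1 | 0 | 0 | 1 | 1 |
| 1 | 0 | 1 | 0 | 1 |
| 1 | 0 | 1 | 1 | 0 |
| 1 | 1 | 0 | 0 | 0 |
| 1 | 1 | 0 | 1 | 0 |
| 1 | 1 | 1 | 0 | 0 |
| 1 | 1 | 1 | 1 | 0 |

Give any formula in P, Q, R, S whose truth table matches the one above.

The 1-rows are (0,0,0,0), (0,0,1,0), (1,0,0,1), (1,0,1,0). Each contributes one minterm — ¬P·¬Q·¬R·¬S; ¬P·¬Q·R·¬S; P·¬Q·¬R·S; P·¬Q·R·¬S — and their disjunction is a sum-of-products form of f.

f(P, Q, R, S) = (((((~P & ~Q) & ~R) & ~S) | (((~P & ~Q) & R) & ~S)) | (((P & ~Q) & ~R) & S)) | (((P & ~Q) & R) & ~S)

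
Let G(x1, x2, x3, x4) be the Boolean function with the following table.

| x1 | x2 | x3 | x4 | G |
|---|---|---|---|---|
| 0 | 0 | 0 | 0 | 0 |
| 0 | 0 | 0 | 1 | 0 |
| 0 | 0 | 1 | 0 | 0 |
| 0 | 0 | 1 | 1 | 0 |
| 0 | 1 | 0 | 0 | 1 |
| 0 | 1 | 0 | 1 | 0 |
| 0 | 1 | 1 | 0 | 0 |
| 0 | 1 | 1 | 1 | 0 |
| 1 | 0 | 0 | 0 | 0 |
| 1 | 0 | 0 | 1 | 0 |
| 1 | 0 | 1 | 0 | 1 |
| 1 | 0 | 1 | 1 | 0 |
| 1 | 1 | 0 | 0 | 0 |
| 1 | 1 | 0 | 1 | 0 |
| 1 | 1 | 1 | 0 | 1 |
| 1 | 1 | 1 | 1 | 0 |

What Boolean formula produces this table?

Collect the rows where G=1 — (0,1,0,0), (1,0,1,0), (1,1,1,0) — and write one minterm per row: ¬x1·x2·¬x3·¬x4, x1·¬x2·x3·¬x4, x1·x2·x3·¬x4. Their union (logical OR) reproduces the table exactly.

G(x1, x2, x3, x4) = ((((x1' · x2) · x3') · x4') + (((x1 · x2') · x3) · x4')) + (((x1 · x2) · x3) · x4')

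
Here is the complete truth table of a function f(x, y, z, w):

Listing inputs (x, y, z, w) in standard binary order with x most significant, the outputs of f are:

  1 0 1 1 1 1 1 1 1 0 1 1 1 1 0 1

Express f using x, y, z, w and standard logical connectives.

f is 0 on only 3 rows — (0,0,0,1), (1,0,0,1), (1,1,1,0). Writing each as a minterm (¬x·¬y·¬z·w, x·¬y·¬z·w, x·y·z·¬w) and OR-ing them characterizes exactly where f=0, so f is the negation of that disjunction.

f(x, y, z, w) = (((((x' · y') · z') · w) + (((x · y') · z') · w)) + (((x · y) · z) · w'))'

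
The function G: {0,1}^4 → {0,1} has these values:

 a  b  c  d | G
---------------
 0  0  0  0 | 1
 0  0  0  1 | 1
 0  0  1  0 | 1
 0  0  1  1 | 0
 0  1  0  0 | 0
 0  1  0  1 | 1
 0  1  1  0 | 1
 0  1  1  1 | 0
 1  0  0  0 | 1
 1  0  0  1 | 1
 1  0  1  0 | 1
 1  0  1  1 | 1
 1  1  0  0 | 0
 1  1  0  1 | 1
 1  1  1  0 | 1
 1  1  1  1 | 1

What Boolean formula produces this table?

There are just 4 zero rows: (0,0,1,1), (0,1,0,0), (0,1,1,1), (1,1,0,0). Their minterms are ¬a·¬b·c·d, ¬a·b·¬c·¬d, ¬a·b·c·d, a·b·¬c·¬d; the OR of those covers precisely the 0-outputs, and negating it yields G.

G(a, b, c, d) = ~((((((~a & ~b) & c) & d) | (((~a & b) & ~c) & ~d)) | (((~a & b) & c) & d)) | (((a & b) & ~c) & ~d))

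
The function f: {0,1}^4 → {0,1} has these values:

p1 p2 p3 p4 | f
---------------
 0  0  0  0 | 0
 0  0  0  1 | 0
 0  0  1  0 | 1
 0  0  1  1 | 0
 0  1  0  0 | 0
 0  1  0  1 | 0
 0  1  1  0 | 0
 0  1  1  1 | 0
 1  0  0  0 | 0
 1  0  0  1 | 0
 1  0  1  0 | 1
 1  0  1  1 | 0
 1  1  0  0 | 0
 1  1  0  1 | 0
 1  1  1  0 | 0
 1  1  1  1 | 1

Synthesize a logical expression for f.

f(p1, p2, p3, p4) = ((((~p1 & ~p2) & p3) & ~p4) | (((p1 & ~p2) & p3) & ~p4)) | (((p1 & p2) & p3) & p4)

The 1-rows are (0,0,1,0), (1,0,1,0), (1,1,1,1). Each contributes one minterm — ¬p1·¬p2·p3·¬p4; p1·¬p2·p3·¬p4; p1·p2·p3·p4 — and their disjunction is a sum-of-products form of f.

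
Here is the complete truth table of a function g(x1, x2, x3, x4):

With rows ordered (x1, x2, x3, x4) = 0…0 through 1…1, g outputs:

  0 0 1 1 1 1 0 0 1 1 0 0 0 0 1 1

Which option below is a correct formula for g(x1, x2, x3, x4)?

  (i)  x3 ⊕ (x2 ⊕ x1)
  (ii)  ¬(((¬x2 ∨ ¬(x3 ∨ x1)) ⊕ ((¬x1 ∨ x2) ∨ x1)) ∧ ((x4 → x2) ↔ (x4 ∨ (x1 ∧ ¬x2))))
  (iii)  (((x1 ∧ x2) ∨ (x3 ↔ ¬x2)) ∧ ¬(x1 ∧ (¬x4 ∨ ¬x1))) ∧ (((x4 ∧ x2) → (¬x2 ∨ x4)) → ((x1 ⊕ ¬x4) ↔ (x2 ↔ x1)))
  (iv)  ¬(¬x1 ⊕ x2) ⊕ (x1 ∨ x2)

(ii): at (0,0,0,0) it gives 1, but g = 0 — eliminated.
(iii): at (0,0,1,1) it gives 0, but g = 1 — eliminated.
(iv): at (0,0,1,0) it gives 0, but g = 1 — eliminated.
Only (i) survives; checking it on all 16 rows confirms it matches g.

i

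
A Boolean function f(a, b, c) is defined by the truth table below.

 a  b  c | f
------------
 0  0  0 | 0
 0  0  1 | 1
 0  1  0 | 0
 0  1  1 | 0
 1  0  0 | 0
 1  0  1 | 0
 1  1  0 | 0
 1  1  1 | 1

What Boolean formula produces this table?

Collect the rows where f=1 — (0,0,1), (1,1,1) — and write one minterm per row: ¬a·¬b·c, a·b·c. Their union (logical OR) reproduces the table exactly.

f(a, b, c) = ((not a and not b) and c) or ((a and b) and c)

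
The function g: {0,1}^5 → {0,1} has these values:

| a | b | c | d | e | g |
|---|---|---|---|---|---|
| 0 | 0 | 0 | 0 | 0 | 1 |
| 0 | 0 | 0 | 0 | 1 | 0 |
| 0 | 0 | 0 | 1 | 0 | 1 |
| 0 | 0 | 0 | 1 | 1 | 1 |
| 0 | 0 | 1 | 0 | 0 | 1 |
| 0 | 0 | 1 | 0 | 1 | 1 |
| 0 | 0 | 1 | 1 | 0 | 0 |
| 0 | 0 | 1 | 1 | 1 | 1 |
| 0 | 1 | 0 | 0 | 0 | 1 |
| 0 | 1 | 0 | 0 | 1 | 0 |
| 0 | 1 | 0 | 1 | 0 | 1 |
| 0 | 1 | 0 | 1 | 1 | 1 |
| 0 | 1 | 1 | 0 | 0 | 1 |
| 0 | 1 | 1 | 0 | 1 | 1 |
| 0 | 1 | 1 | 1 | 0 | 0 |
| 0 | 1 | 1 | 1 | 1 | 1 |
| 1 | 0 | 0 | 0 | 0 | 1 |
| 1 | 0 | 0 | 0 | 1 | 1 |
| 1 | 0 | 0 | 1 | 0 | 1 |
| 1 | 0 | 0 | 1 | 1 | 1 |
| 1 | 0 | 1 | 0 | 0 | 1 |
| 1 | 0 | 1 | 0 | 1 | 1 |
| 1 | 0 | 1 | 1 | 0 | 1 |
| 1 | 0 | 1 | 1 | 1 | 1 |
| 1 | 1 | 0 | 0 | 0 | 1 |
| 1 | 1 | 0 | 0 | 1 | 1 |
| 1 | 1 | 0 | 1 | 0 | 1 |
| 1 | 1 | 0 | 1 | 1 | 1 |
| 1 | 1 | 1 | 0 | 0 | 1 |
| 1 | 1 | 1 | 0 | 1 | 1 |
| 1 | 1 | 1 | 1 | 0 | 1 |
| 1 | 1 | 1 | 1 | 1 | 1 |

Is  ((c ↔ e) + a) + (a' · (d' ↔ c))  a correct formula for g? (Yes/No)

Yes

Check the formula against g row by row:
  a=0, b=0, c=0, d=0, e=0: formula gives 1, g = 1 ✓
  a=0, b=0, c=0, d=0, e=1: formula gives 0, g = 0 ✓
  a=0, b=0, c=0, d=1, e=0: formula gives 1, g = 1 ✓
  a=0, b=0, c=0, d=1, e=1: formula gives 1, g = 1 ✓
  …and likewise for the remaining 28 rows.
Every row agrees, so the formula is equivalent.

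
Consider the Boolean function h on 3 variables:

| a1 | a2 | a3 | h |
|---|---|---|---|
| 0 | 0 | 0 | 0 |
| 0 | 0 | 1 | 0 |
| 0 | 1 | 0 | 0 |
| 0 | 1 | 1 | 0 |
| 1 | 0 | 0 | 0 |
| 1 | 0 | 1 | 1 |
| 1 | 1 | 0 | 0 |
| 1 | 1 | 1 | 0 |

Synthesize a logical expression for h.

h(a1, a2, a3) = (a1 and not a2) and a3

Only row (1,0,1) gives 1. That row's minterm a1·¬a2·a3 is h directly.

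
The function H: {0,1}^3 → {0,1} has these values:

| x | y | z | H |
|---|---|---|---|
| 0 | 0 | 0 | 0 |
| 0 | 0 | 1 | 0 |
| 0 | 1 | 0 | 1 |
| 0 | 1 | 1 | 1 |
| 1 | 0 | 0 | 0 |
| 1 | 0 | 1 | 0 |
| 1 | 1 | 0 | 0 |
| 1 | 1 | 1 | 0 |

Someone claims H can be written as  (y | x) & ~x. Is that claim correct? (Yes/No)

Yes

Evaluate (y | x) & ~x on each row and compare to H:
  x=0, y=0, z=0: formula gives 0, H = 0 ✓
  x=0, y=0, z=1: formula gives 0, H = 0 ✓
  x=0, y=1, z=0: formula gives 1, H = 1 ✓
  x=0, y=1, z=1: formula gives 1, H = 1 ✓
  x=1, y=0, z=0: formula gives 0, H = 0 ✓
  … (the remaining 3 rows also agree.)
Every row agrees, so the formula is equivalent.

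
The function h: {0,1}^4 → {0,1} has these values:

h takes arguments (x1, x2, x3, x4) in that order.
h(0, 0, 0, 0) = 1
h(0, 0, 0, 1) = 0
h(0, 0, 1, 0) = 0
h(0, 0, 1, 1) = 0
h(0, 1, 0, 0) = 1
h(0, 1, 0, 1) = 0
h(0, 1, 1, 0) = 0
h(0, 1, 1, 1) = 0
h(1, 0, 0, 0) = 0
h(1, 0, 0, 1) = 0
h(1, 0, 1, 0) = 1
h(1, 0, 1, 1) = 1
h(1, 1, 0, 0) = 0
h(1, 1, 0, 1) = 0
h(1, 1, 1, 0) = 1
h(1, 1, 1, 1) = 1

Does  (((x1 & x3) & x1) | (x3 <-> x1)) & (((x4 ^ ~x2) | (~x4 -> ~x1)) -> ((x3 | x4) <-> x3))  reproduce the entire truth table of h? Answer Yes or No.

Yes

Test each input against both h and the formula:
  x1=0, x2=0, x3=0, x4=0: formula gives 1, h = 1 ✓
  x1=0, x2=0, x3=0, x4=1: formula gives 0, h = 0 ✓
  x1=0, x2=0, x3=1, x4=0: formula gives 0, h = 0 ✓
  x1=0, x2=0, x3=1, x4=1: formula gives 0, h = 0 ✓
  …and likewise for the remaining 12 rows.
No disagreement on any input; they are logically equivalent.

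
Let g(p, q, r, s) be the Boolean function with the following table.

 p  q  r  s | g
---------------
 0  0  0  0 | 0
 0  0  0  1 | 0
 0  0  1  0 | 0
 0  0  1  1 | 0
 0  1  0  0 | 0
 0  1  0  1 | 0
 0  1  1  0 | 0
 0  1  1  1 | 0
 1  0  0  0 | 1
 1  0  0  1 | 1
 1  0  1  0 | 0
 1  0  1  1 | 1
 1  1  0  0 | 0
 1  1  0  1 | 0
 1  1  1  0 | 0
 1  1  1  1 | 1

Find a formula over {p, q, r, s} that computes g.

The 1-rows are (1,0,0,0), (1,0,0,1), (1,0,1,1), (1,1,1,1). Each contributes one minterm — p·¬q·¬r·¬s; p·¬q·¬r·s; p·¬q·r·s; p·q·r·s — and their disjunction is a sum-of-products form of g.

g(p, q, r, s) = (((((p & ~q) & ~r) & ~s) | (((p & ~q) & ~r) & s)) | (((p & ~q) & r) & s)) | (((p & q) & r) & s)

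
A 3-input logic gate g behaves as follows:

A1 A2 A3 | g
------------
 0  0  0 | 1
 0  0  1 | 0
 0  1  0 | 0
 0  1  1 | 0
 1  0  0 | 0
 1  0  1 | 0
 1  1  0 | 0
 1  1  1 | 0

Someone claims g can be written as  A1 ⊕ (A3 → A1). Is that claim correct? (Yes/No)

No

Test each input against both g and the formula:
  A1=0, A2=0, A3=0: formula gives 1, g = 1 ✓
  A1=0, A2=0, A3=1: formula gives 0, g = 0 ✓
  A1=0, A2=1, A3=0: formula gives 1, but g = 0 ✗
Since they disagree at (0,1,0), the expression is not a correct formula for g.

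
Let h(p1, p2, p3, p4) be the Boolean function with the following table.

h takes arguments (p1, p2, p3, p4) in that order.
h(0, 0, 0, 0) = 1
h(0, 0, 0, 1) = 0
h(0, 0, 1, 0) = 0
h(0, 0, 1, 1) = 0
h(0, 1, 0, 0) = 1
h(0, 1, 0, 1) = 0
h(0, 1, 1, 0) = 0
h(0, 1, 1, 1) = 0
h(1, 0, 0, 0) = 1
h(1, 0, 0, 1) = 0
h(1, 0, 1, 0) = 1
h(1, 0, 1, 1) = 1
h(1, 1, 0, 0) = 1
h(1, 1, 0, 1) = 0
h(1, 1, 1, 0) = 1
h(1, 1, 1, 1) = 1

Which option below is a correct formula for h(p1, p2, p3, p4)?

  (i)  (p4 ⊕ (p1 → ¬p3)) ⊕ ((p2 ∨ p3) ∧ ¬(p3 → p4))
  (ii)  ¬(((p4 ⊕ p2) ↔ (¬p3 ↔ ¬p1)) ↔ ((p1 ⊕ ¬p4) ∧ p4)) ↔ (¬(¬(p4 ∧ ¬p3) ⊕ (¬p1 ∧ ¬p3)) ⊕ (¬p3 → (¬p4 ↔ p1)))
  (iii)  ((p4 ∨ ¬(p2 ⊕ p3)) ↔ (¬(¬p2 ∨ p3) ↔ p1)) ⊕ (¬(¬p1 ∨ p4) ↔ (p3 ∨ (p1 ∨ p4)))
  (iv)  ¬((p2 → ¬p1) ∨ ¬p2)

i

(ii): at (0,0,0,0) it gives 0, but h = 1 — eliminated.
(iii): at (0,0,0,0) it gives 0, but h = 1 — eliminated.
(iv): at (0,0,0,0) it gives 0, but h = 1 — eliminated.
(i) is the remaining candidate, and it agrees with h on all 16 inputs.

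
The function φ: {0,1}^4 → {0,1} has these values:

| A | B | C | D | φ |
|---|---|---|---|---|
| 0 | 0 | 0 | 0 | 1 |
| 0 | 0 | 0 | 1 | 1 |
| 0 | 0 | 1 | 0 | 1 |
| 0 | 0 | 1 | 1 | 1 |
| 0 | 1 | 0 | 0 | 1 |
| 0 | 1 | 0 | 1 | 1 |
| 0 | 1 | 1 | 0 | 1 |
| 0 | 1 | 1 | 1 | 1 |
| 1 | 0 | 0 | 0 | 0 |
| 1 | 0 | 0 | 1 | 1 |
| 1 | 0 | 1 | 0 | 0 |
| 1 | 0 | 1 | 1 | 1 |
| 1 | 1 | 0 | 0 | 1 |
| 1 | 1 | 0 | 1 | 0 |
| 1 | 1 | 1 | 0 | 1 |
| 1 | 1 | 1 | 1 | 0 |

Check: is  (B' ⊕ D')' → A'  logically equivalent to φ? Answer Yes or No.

Evaluate (B' ⊕ D')' → A' on each row and compare to φ:
  A=0, B=0, C=0, D=0: formula gives 1, φ = 1 ✓
  A=0, B=0, C=0, D=1: formula gives 1, φ = 1 ✓
  A=0, B=0, C=1, D=0: formula gives 1, φ = 1 ✓
  A=0, B=0, C=1, D=1: formula gives 1, φ = 1 ✓
  …and likewise for the remaining 12 rows.
All 16 rows match — the expression computes φ exactly.

Yes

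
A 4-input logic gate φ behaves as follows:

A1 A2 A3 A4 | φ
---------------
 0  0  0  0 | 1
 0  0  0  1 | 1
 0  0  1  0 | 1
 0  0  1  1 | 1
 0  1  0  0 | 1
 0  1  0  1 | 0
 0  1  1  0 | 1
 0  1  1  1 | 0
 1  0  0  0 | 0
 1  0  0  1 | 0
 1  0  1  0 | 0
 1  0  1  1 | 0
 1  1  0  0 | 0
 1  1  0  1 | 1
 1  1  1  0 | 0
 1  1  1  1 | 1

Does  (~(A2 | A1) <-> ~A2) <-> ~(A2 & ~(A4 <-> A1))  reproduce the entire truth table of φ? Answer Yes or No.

Test each input against both φ and the formula:
  A1=0, A2=0, A3=0, A4=0: formula gives 1, φ = 1 ✓
  A1=0, A2=0, A3=0, A4=1: formula gives 1, φ = 1 ✓
  A1=0, A2=0, A3=1, A4=0: formula gives 1, φ = 1 ✓
  A1=0, A2=0, A3=1, A4=1: formula gives 1, φ = 1 ✓
  …and likewise for the remaining 12 rows.
Every row agrees, so the formula is equivalent.

Yes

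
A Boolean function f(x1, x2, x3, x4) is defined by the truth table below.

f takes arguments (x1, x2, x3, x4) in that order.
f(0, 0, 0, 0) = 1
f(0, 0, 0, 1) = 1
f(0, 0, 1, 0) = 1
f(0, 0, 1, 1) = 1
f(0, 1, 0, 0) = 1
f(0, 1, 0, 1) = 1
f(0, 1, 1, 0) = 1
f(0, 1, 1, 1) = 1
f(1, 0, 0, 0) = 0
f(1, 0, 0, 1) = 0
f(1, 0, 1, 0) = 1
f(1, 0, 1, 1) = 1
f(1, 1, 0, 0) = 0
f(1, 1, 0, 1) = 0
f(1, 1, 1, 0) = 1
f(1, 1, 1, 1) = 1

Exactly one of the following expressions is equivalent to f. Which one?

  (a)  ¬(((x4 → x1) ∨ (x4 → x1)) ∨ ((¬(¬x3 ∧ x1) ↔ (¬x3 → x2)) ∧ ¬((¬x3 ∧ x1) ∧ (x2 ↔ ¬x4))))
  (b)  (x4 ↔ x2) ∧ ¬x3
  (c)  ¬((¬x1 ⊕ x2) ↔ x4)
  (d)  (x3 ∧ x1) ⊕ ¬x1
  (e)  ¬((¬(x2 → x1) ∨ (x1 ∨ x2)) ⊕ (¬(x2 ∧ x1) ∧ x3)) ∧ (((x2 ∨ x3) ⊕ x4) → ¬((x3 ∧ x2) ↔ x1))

(a): at (0,0,0,0) it gives 0, but f = 1 — eliminated.
(b): at (0,0,0,1) it gives 0, but f = 1 — eliminated.
(c): at (0,0,0,1) it gives 0, but f = 1 — eliminated.
(e): at (0,0,0,1) it gives 0, but f = 1 — eliminated.
That leaves (d). Evaluating it on every row reproduces the table of f exactly.

d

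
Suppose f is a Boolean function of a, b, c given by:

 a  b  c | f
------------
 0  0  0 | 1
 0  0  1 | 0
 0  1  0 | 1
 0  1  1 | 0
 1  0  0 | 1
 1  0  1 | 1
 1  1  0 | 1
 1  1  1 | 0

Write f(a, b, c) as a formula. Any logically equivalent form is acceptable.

f(a, b, c) = ¬((((¬a ∧ ¬b) ∧ c) ∨ ((¬a ∧ b) ∧ c)) ∨ ((a ∧ b) ∧ c))

There are just 3 zero rows: (0,0,1), (0,1,1), (1,1,1). Their minterms are ¬a·¬b·c, ¬a·b·c, a·b·c; the OR of those covers precisely the 0-outputs, and negating it yields f.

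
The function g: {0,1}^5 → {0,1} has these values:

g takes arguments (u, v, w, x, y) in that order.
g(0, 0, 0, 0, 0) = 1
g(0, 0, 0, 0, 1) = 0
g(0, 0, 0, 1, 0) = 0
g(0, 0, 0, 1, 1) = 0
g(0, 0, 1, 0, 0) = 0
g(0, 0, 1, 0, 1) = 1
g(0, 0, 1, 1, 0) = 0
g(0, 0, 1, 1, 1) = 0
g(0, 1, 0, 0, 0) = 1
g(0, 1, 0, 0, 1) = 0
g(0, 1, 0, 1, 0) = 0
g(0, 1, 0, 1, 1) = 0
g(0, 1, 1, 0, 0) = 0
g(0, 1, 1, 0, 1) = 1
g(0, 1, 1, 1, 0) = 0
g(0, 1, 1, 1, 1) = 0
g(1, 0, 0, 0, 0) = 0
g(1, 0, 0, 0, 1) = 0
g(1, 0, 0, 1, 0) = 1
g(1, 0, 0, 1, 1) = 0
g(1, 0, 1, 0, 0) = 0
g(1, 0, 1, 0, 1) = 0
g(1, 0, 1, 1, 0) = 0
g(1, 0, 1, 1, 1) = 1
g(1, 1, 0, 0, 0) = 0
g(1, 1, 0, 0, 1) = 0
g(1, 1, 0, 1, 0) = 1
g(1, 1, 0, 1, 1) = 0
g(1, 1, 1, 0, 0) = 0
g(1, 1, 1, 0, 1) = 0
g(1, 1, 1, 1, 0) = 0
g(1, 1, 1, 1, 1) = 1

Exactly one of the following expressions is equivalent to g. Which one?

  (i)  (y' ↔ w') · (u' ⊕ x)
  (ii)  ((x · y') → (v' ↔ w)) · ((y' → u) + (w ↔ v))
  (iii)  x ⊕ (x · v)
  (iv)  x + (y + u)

i

(ii) fails at (0,0,0,0,1): the formula yields 1, g is 0.
(iii) fails at (0,0,0,0,0): the formula yields 0, g is 1.
(iv) fails at (0,0,0,0,0): the formula yields 0, g is 1.
Only (i) survives; checking it on all 32 rows confirms it matches g.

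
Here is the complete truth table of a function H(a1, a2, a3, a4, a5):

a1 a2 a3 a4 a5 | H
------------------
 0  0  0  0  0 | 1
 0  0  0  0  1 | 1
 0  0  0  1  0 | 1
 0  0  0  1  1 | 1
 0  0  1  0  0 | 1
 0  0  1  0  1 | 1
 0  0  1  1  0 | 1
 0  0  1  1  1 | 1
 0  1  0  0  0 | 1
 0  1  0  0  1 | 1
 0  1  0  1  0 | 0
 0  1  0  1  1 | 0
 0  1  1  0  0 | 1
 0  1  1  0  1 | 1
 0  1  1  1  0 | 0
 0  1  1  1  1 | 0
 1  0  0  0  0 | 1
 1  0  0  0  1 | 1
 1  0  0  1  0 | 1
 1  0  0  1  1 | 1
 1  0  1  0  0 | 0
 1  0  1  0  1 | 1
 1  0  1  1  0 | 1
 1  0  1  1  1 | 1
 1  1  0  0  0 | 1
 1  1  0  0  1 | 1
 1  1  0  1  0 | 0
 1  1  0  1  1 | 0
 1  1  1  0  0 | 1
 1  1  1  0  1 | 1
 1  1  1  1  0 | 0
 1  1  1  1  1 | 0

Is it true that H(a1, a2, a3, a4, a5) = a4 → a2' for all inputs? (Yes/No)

No

Test each input against both H and the formula:
  a1=0, a2=0, a3=0, a4=0, a5=0: formula gives 1, H = 1 ✓
  a1=0, a2=0, a3=0, a4=0, a5=1: formula gives 1, H = 1 ✓
  a1=0, a2=0, a3=0, a4=1, a5=0: formula gives 1, H = 1 ✓
  a1=0, a2=0, a3=0, a4=1, a5=1: formula gives 1, H = 1 ✓
  …
  a1=1, a2=0, a3=1, a4=0, a5=0: formula gives 1, but H = 0 ✗
A single disagreement suffices: at (1,0,1,0,0) they differ, so the formula does not compute H.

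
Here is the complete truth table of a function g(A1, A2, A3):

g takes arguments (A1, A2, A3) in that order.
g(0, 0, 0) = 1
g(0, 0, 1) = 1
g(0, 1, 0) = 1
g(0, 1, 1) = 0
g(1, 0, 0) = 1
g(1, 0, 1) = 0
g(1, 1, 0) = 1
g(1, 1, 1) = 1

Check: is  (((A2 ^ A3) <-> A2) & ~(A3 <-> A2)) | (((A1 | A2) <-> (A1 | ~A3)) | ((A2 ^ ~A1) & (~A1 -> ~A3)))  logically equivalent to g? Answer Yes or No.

No

Test each input against both g and the formula:
  A1=0, A2=0, A3=0: formula gives 1, g = 1 ✓
  A1=0, A2=0, A3=1: formula gives 1, g = 1 ✓
  A1=0, A2=1, A3=0: formula gives 1, g = 1 ✓
  A1=0, A2=1, A3=1: formula gives 0, g = 0 ✓
  A1=1, A2=0, A3=0: formula gives 1, g = 1 ✓
  A1=1, A2=0, A3=1: formula gives 1, but g = 0 ✗
Row (1,0,1) is a counterexample, so the formula is not equivalent to g.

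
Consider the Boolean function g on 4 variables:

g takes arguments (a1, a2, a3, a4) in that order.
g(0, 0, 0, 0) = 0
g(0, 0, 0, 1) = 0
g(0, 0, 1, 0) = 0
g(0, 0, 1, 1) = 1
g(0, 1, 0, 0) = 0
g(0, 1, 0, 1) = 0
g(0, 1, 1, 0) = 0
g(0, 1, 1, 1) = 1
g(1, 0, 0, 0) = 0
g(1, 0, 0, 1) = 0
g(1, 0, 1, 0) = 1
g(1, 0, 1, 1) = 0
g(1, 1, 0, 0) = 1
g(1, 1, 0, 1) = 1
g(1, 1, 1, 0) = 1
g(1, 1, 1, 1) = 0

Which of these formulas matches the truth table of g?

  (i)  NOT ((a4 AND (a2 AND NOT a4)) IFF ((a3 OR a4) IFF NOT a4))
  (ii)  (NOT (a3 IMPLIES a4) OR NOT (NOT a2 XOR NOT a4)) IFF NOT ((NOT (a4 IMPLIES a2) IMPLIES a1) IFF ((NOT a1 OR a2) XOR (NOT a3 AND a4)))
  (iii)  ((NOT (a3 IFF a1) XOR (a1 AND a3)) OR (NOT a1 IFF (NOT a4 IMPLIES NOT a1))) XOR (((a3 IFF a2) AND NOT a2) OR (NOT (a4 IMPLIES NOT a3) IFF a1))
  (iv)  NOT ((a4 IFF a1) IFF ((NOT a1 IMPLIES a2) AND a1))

iii

(i) disagrees with g on (0,0,1,0) (formula → 1, table → 0); rule it out.
(ii) disagrees with g on (0,0,0,1) (formula → 1, table → 0); rule it out.
(iv) disagrees with g on (0,0,0,0) (formula → 1, table → 0); rule it out.
(iii) is the remaining candidate, and it agrees with g on all 16 inputs.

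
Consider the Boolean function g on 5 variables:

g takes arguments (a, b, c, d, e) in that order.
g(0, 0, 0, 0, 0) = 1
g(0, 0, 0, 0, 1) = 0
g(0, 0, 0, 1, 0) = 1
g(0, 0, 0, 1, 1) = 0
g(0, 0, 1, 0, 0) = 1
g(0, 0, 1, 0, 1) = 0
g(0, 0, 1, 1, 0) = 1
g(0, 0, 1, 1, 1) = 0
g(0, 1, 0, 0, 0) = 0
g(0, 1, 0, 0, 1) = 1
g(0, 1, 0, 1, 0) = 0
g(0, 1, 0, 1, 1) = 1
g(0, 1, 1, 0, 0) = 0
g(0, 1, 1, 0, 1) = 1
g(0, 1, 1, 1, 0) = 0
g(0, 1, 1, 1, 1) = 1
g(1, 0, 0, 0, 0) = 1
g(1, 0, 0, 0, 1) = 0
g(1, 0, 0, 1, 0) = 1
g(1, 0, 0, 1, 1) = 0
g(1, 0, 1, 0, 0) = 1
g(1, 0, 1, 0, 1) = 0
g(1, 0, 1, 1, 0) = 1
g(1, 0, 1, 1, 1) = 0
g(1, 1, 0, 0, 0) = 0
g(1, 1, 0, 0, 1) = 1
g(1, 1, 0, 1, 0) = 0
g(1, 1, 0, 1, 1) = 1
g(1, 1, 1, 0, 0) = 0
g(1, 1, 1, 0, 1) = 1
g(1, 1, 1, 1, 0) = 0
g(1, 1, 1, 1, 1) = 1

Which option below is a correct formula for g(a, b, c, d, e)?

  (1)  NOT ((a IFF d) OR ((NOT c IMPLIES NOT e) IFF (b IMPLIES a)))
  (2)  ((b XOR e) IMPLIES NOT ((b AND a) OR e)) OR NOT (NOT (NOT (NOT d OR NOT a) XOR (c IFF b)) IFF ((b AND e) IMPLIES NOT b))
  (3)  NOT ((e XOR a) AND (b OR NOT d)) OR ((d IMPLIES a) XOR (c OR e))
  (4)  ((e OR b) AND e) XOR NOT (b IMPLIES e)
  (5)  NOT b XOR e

(1) fails at (0,0,0,0,0): the formula yields 0, g is 1.
(2) fails at (0,0,0,0,1): the formula yields 1, g is 0.
(3) fails at (0,0,0,1,1): the formula yields 1, g is 0.
(4) fails at (0,0,0,0,0): the formula yields 0, g is 1.
Only (5) survives; checking it on all 32 rows confirms it matches g.

5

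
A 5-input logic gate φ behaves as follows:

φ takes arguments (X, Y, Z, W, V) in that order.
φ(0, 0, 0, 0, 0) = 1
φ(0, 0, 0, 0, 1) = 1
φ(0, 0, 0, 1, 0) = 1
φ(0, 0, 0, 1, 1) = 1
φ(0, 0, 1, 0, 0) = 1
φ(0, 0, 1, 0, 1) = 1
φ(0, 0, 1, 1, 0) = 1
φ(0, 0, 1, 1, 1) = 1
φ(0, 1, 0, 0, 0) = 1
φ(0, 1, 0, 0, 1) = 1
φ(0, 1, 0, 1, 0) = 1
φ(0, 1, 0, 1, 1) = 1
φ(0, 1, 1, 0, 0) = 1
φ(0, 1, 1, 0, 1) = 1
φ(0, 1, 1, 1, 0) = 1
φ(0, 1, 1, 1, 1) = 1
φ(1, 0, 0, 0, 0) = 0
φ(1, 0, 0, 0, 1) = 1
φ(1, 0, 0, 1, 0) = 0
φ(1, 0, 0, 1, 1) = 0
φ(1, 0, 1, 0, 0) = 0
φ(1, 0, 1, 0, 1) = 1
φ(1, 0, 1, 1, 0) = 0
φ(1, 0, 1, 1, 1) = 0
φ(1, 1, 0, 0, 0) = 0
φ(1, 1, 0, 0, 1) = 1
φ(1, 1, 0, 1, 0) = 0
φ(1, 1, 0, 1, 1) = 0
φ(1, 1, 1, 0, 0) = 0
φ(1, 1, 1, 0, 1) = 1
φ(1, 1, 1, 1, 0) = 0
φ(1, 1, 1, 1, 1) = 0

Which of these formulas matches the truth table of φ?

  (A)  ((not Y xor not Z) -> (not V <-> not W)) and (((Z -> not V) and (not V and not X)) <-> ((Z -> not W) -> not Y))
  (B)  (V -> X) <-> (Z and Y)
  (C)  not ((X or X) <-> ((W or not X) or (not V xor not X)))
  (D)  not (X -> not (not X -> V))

(A) disagrees with φ on (0,0,0,0,1) (formula → 0, table → 1); rule it out.
(B) disagrees with φ on (0,0,0,0,0) (formula → 0, table → 1); rule it out.
(D) disagrees with φ on (0,0,0,0,0) (formula → 0, table → 1); rule it out.
That leaves (C). Evaluating it on every row reproduces the table of φ exactly.

C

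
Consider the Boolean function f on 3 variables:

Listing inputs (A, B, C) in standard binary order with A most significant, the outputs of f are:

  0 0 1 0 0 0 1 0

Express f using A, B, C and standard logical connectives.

f=1 on 2 inputs: (0,1,0), (1,1,0). Reading each as a conjunction of literals (¬A·B·¬C, A·B·¬C) and taking the OR gives the canonical DNF.

f(A, B, C) = ((NOT A AND B) AND NOT C) OR ((A AND B) AND NOT C)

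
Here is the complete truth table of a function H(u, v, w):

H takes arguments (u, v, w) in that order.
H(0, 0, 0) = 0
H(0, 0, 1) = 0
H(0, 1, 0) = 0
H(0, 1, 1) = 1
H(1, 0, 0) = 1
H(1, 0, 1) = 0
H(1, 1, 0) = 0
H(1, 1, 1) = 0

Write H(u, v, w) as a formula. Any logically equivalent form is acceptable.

H(u, v, w) = ((u' · v) · w) + ((u · v') · w')

H=1 on 2 inputs: (0,1,1), (1,0,0). Reading each as a conjunction of literals (¬u·v·w, u·¬v·¬w) and taking the OR gives the canonical DNF.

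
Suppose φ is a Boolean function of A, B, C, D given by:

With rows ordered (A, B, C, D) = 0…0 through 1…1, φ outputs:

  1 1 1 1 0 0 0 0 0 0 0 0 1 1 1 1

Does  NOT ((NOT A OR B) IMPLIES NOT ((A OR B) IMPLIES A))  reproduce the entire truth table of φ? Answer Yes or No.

Yes

Test each input against both φ and the formula:
  A=0, B=0, C=0, D=0: formula gives 1, φ = 1 ✓
  A=0, B=0, C=0, D=1: formula gives 1, φ = 1 ✓
  A=0, B=0, C=1, D=0: formula gives 1, φ = 1 ✓
  A=0, B=0, C=1, D=1: formula gives 1, φ = 1 ✓
  …and likewise for the remaining 12 rows.
No disagreement on any input; they are logically equivalent.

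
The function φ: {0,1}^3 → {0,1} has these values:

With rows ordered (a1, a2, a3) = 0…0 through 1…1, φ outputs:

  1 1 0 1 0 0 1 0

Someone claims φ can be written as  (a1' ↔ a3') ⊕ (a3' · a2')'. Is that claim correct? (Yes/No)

Yes

Check the formula against φ row by row:
  a1=0, a2=0, a3=0: formula gives 1, φ = 1 ✓
  a1=0, a2=0, a3=1: formula gives 1, φ = 1 ✓
  a1=0, a2=1, a3=0: formula gives 0, φ = 0 ✓
  a1=0, a2=1, a3=1: formula gives 1, φ = 1 ✓
  a1=1, a2=0, a3=0: formula gives 0, φ = 0 ✓
  …and likewise for the remaining 3 rows.
No disagreement on any input; they are logically equivalent.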